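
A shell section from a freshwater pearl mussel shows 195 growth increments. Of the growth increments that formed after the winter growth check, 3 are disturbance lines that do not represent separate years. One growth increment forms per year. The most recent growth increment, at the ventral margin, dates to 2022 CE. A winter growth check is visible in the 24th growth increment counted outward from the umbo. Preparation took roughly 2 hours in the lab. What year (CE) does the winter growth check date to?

1854 CE

195 − 24 = 171 growth increments lie beyond the winter growth check toward the ventral margin.
Removing the 3 false growth increments leaves 171 − 3 = 168 true growth increments beyond the winter growth check.
2022 − 168 = 1854 CE.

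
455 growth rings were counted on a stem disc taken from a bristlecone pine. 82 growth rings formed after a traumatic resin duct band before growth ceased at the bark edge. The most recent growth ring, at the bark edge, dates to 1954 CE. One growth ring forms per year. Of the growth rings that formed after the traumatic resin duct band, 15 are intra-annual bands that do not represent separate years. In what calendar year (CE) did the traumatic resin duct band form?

82 growth rings post-date the traumatic resin duct band.
Removing the 15 false growth rings leaves 82 − 15 = 67 true growth rings beyond the traumatic resin duct band.
The growth ring at the bark edge is 1954 CE, so the traumatic resin duct band dates to 1954 − 67 = 1887 CE.

1887 CE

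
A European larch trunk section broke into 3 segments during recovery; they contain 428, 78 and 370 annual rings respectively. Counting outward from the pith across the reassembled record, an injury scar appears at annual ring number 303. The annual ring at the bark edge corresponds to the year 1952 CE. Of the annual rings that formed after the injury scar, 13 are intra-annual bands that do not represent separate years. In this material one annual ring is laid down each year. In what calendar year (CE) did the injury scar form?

1392 CE

Total annual rings = 428 + 78 + 370 = 876.
Between annual ring 303 and the bark edge there are 876 − 303 = 573 annual rings.
Excluding 13 false annual rings: 573 − 13 = 560.
Counting back 560 years from 1952 CE places the injury scar in 1952 − 560 = 1392 CE.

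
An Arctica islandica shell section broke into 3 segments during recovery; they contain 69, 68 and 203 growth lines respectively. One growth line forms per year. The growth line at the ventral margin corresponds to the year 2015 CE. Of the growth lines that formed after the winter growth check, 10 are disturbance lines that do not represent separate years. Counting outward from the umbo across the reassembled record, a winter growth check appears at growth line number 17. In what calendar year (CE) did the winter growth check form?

Total growth lines = 69 + 68 + 203 = 340.
Between growth line 17 and the ventral margin there are 340 − 17 = 323 growth lines.
323 − 10 false = 313 true growth lines after the winter growth check.
2015 − 313 = 1702 CE.

1702 CE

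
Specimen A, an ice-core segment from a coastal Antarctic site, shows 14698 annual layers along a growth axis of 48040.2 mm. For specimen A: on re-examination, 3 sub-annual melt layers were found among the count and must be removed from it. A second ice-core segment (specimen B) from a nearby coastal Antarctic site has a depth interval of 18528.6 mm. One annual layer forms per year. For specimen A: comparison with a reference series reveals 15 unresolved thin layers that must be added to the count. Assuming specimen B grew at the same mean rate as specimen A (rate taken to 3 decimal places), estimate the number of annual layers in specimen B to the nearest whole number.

Specimen A: after corrections the count is 14698 − 3 + 15 = 14710 annual layers.
A: Mean rate = 48040.2 mm / 14710 years ≈ 3.266 mm/year.
Specimen B: 18528.6 mm / 3.266 mm per year = 5673.18 years ≈ 5673 annual layers.

5673 annual layers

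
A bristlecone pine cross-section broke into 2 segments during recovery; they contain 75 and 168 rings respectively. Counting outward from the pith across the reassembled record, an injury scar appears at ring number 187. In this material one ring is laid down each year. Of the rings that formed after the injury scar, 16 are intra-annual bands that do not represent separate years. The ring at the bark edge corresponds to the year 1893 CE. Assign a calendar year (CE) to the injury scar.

1853 CE

Total rings = 75 + 168 = 243.
The injury scar sits at ring 187 from the pith, so 243 − 187 = 56 rings formed after it.
Removing the 16 false rings leaves 56 − 16 = 40 true rings beyond the injury scar.
1893 − 40 = 1853 CE.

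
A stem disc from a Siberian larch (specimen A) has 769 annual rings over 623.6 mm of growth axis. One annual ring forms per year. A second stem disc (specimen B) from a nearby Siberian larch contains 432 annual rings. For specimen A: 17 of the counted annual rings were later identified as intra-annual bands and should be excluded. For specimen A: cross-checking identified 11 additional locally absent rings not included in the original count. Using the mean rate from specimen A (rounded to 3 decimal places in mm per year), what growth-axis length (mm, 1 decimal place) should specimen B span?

Specimen A: true annual ring count = 769 − 17 + 11 = 763.
A: 623.6 mm over 763 years gives 623.6 / 763 ≈ 0.817 mm/yr.
For B, 0.817 mm/year × 432 years = 352.9 mm.

352.9 mm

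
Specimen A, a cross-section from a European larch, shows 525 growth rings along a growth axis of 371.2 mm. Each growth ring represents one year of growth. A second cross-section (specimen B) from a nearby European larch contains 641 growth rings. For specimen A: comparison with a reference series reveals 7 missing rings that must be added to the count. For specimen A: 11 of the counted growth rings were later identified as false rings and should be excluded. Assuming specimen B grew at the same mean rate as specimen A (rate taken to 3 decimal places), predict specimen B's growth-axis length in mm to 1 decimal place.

456.4 mm

Specimen A: true growth ring count = 525 − 11 + 7 = 521.
A: 371.2 mm over 521 years gives 371.2 / 521 ≈ 0.712 mm/year.
Length of B = 0.712 × 641 = 456.4 mm.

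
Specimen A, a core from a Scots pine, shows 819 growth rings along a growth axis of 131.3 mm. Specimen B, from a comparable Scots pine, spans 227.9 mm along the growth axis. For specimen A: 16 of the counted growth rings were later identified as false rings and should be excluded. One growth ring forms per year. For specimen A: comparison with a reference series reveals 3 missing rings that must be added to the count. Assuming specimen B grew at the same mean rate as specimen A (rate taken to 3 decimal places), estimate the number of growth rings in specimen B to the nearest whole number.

Specimen A: correcting the raw count gives 819 − 16 + 3 = 806 true growth rings.
A: 131.3 mm over 806 years gives 131.3 / 806 ≈ 0.163 mm/year.
Specimen B: 227.9 mm / 0.163 mm per year = 1398.16 years ≈ 1398 growth rings.

1398 growth rings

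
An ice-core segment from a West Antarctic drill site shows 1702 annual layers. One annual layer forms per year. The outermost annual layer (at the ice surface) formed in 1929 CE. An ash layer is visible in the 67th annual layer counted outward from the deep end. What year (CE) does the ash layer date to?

1702 − 67 = 1635 annual layers lie beyond the ash layer toward the ice surface.
Counting back 1635 years from 1929 CE places the ash layer in 1929 − 1635 = 294 CE.

294 CE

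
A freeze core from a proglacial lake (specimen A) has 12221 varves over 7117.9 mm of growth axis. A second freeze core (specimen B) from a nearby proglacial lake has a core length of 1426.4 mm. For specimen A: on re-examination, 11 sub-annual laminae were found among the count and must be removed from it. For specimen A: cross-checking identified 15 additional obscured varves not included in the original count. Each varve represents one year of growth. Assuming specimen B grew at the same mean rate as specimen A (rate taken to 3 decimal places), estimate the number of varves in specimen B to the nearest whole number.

2451 varves

Specimen A: adjusted count: 12221 − 11 + 15 = 12225 varves.
A: Extension rate ≈ 7117.9 / 12225 = 0.582 mm/year.
For B, 1426.4 / 0.582 = 2450.86 years ≈ 2451 varves.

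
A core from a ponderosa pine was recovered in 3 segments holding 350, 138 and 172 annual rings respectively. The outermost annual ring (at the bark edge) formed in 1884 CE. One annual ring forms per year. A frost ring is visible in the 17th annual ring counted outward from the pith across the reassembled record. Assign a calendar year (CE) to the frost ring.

Total annual rings = 350 + 138 + 172 = 660.
The frost ring sits at annual ring 17 from the pith, so 660 − 17 = 643 annual rings formed after it.
The annual ring at the bark edge is 1884 CE, so the frost ring dates to 1884 − 643 = 1241 CE.

1241 CE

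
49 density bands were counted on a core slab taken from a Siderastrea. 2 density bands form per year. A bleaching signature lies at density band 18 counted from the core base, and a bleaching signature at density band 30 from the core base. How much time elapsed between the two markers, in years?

30 − 18 = 12 density bands lie between the two events.
12 density bands at 2 per year is 12 / 2 = 6 years.

6 years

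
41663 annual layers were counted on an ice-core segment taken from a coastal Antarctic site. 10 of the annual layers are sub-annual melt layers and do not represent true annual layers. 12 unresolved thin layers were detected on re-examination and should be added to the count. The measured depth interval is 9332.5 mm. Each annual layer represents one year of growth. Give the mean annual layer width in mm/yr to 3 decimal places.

Adjusted count: 41663 − 10 + 12 = 41665 annual layers.
Mean rate = 9332.5 mm / 41665 years ≈ 0.224 mm/yr.

0.224 mm/yr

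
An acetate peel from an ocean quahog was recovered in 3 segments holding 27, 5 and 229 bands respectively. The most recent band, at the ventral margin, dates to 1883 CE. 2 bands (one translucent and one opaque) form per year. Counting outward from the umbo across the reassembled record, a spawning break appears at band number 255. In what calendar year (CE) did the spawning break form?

1880 CE

Total bands = 27 + 5 + 229 = 261.
Between band 255 and the ventral margin there are 261 − 255 = 6 bands.
Dividing by 2 bands per year: 6 / 2 = 3 years.
The band at the ventral margin is 1883 CE, so the spawning break dates to 1883 − 3 = 1880 CE.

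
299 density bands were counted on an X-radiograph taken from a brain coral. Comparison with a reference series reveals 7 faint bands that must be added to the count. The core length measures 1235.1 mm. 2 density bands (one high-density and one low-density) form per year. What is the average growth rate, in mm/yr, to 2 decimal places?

8.07 mm/yr

After corrections the count is 299 + 7 = 306 density bands.
306 density bands at 2 per year is 306 / 2 = 153 years.
Mean rate = 1235.1 mm / 153 years ≈ 8.07 mm/yr.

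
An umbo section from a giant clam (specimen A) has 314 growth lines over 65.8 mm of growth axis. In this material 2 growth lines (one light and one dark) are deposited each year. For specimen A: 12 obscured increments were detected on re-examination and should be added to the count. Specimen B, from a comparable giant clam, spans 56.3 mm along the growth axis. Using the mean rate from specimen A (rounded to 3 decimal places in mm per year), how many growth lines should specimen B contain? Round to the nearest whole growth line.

279 growth lines

Specimen A: adjusted count: 314 + 12 = 326 growth lines.
Specimen A: dividing by 2 growth lines per year: 326 / 2 = 163 years.
A: Mean rate = 65.8 mm / 163 years ≈ 0.404 mm per year.
B spans 56.3 / 0.404 = 139.36 years; at 2 growth lines per year that is 139.36 × 2 ≈ 279 growth lines.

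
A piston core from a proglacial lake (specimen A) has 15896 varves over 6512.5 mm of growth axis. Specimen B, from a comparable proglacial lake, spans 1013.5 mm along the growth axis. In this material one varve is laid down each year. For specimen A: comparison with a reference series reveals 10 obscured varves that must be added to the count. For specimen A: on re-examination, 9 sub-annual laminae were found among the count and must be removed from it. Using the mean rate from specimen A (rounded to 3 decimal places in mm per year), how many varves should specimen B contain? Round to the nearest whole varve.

Specimen A: adjusted count: 15896 − 9 + 10 = 15897 varves.
A: Mean rate = 6512.5 mm / 15897 years ≈ 0.410 mm/yr.
For B, 1013.5 / 0.410 = 2471.95 years ≈ 2472 varves.

2472 varves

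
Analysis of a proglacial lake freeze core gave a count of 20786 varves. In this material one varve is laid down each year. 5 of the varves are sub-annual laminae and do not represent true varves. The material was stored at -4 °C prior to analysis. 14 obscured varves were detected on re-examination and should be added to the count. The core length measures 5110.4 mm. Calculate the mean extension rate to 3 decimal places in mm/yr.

0.246 mm/yr

True varve count = 20786 − 5 + 14 = 20795.
Extension rate ≈ 5110.4 / 20795 = 0.246 mm/yr.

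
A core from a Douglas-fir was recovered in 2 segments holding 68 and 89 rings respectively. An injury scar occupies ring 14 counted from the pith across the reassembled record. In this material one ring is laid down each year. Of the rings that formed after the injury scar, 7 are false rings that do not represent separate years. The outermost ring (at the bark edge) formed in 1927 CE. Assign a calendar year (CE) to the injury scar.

Total rings = 68 + 89 = 157.
Between ring 14 and the bark edge there are 157 − 14 = 143 rings.
Removing the 7 false rings leaves 143 − 7 = 136 true rings beyond the injury scar.
1927 − 136 = 1791 CE.

1791 CE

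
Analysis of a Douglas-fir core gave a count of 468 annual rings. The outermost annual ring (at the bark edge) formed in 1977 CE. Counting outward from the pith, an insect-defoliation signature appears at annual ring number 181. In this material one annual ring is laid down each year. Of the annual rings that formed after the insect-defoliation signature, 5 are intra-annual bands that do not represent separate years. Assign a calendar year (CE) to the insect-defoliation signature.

1695 CE

Between annual ring 181 and the bark edge there are 468 − 181 = 287 annual rings.
Excluding 5 false annual rings: 287 − 5 = 282.
The annual ring at the bark edge is 1977 CE, so the insect-defoliation signature dates to 1977 − 282 = 1695 CE.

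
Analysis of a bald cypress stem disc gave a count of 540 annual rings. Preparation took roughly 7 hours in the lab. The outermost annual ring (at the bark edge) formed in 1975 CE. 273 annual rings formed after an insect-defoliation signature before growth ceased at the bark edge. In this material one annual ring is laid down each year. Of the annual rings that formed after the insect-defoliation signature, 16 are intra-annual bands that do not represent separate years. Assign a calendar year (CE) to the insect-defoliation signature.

1718 CE

There are 273 annual rings younger than the insect-defoliation signature.
Excluding 16 false annual rings: 273 − 16 = 257.
The annual ring at the bark edge is 1975 CE, so the insect-defoliation signature dates to 1975 − 257 = 1718 CE.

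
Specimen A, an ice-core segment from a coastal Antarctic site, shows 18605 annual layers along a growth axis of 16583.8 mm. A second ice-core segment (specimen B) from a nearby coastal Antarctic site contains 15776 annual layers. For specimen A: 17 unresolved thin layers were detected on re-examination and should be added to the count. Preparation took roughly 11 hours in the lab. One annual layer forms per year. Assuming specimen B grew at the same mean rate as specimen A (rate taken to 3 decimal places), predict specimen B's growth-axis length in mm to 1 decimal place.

Specimen A: after corrections the count is 18605 + 17 = 18622 annual layers.
A: Mean rate = 16583.8 mm / 18622 years ≈ 0.891 mm per year.
Length of B = 0.891 × 15776 = 14056.4 mm.

14056.4 mm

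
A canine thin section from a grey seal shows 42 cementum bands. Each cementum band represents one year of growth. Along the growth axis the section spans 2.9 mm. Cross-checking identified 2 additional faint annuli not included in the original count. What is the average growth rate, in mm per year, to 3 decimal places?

0.066 mm per year

After corrections the count is 42 + 2 = 44 cementum bands.
2.9 mm over 44 years gives 2.9 / 44 ≈ 0.066 mm per year.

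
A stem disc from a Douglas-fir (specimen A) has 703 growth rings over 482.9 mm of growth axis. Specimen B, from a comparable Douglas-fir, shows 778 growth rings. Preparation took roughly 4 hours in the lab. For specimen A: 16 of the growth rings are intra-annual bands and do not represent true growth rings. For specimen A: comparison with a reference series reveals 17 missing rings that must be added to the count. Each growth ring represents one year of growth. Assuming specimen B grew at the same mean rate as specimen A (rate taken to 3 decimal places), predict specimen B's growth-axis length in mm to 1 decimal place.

533.7 mm

Specimen A: true growth ring count = 703 − 16 + 17 = 704.
A: 482.9 mm over 704 years gives 482.9 / 704 ≈ 0.686 mm/year.
B's length ≈ 0.686 × 778 = 533.7 mm.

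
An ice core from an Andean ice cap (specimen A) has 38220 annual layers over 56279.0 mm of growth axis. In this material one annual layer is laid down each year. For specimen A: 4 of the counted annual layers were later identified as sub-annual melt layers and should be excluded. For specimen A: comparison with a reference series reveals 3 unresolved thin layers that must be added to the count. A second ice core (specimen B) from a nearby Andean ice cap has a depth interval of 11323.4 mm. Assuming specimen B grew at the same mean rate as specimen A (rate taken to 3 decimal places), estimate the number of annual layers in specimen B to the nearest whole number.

7687 annual layers

Specimen A: correcting the raw count gives 38220 − 4 + 3 = 38219 true annual layers.
A: 56279.0 mm over 38219 years gives 56279.0 / 38219 ≈ 1.473 mm/year.
For B, 11323.4 / 1.473 = 7687.30 years ≈ 7687 annual layers.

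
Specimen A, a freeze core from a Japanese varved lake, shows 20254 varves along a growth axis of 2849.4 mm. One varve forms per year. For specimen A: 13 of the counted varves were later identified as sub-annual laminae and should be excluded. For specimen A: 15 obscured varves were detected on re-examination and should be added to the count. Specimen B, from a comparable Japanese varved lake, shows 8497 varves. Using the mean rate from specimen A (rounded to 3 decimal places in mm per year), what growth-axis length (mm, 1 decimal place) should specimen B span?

1198.1 mm

Specimen A: adjusted count: 20254 − 13 + 15 = 20256 varves.
A: 2849.4 mm over 20256 years gives 2849.4 / 20256 ≈ 0.141 mm per year.
For B, 0.141 mm/year × 8497 years = 1198.1 mm.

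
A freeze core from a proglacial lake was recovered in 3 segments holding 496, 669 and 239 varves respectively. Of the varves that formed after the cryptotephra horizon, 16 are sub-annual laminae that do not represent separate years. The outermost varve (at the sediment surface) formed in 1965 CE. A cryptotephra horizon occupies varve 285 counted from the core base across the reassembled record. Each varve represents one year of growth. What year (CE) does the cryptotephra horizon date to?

862 CE

Total varves = 496 + 669 + 239 = 1404.
Between varve 285 and the sediment surface there are 1404 − 285 = 1119 varves.
1119 − 16 false = 1103 true varves after the cryptotephra horizon.
Counting back 1103 years from 1965 CE places the cryptotephra horizon in 1965 − 1103 = 862 CE.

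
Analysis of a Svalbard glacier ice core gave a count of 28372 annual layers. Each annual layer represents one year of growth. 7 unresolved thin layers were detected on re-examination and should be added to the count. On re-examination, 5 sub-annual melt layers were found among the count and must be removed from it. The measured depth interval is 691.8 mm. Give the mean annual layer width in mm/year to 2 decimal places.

True annual layer count = 28372 − 5 + 7 = 28374.
Mean rate = 691.8 mm / 28374 years ≈ 0.02 mm/year.

0.02 mm/year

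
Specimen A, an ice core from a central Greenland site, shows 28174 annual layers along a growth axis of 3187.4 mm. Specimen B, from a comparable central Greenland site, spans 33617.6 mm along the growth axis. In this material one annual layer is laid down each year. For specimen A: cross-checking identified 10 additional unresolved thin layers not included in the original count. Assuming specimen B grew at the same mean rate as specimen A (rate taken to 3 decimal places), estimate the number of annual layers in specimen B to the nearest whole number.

Specimen A: correcting the raw count gives 28174 + 10 = 28184 true annual layers.
A: Extension rate ≈ 3187.4 / 28184 = 0.113 mm/yr.
Specimen B: 33617.6 mm / 0.113 mm per year = 297500.88 years ≈ 297501 annual layers.

297501 annual layers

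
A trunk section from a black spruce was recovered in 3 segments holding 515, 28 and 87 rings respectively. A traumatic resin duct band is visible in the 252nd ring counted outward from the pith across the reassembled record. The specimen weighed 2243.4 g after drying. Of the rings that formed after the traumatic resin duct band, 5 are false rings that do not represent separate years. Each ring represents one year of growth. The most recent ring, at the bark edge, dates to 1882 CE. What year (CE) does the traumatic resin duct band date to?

Total rings = 515 + 28 + 87 = 630.
Between ring 252 and the bark edge there are 630 − 252 = 378 rings.
Removing the 5 false rings leaves 378 − 5 = 373 true rings beyond the traumatic resin duct band.
Counting back 373 years from 1882 CE places the traumatic resin duct band in 1882 − 373 = 1509 CE.

1509 CE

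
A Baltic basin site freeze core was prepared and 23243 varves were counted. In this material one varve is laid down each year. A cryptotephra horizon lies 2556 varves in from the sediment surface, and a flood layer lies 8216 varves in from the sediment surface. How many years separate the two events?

5660 years

8216 − 2556 = 5660 varves lie between the two events.
At one varve per year, 5660 years elapsed between them.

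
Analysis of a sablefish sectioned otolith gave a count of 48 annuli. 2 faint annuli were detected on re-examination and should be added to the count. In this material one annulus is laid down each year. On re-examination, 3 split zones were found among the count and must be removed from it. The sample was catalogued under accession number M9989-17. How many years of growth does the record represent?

After corrections the count is 48 − 3 + 2 = 47 annuli.
With a one-to-one annulus periodicity this is 47 years.

47 yr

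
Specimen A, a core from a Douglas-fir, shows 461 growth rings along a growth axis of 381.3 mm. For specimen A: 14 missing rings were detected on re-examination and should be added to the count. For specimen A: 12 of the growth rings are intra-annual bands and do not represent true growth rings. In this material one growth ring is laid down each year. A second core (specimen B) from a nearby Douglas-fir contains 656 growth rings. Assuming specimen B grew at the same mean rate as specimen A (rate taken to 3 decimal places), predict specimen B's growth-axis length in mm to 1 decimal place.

540.5 mm

Specimen A: correcting the raw count gives 461 − 12 + 14 = 463 true growth rings.
A: Mean rate = 381.3 mm / 463 years ≈ 0.824 mm/yr.
B's length ≈ 0.824 × 656 = 540.5 mm.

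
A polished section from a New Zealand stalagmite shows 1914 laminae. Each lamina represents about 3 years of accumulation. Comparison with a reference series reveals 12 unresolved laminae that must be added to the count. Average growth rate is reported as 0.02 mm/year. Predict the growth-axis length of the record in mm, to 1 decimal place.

Adjusted count: 1914 + 12 = 1926 laminae.
Multiplying by 3 years per lamina: 1926 × 3 = 5778 years.
Length ≈ 0.02 × 5778 = 115.6 mm.

115.6 mm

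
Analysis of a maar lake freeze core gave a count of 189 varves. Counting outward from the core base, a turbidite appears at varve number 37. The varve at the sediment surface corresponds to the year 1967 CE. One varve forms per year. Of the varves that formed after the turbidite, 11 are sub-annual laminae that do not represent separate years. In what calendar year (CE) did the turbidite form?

The turbidite sits at varve 37 from the core base, so 189 − 37 = 152 varves formed after it.
152 − 11 false = 141 true varves after the turbidite.
1967 − 141 = 1826 CE.

1826 CE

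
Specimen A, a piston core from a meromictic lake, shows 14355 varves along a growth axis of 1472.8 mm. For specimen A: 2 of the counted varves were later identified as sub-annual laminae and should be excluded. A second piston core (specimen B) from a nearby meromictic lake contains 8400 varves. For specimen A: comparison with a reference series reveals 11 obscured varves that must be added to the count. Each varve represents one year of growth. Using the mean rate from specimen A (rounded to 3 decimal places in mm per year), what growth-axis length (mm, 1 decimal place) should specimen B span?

Specimen A: correcting the raw count gives 14355 − 2 + 11 = 14364 true varves.
A: Mean rate = 1472.8 mm / 14364 years ≈ 0.103 mm/yr.
B's length ≈ 0.103 × 8400 = 865.2 mm.

865.2 mm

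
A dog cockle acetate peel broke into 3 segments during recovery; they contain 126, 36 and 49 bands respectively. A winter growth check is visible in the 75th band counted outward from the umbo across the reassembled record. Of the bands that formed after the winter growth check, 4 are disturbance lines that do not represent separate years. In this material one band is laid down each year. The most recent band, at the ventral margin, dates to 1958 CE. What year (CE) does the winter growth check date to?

Total bands = 126 + 36 + 49 = 211.
211 − 75 = 136 bands lie beyond the winter growth check toward the ventral margin.
Removing the 4 false bands leaves 136 − 4 = 132 true bands beyond the winter growth check.
1958 − 132 = 1826 CE.

1826 CE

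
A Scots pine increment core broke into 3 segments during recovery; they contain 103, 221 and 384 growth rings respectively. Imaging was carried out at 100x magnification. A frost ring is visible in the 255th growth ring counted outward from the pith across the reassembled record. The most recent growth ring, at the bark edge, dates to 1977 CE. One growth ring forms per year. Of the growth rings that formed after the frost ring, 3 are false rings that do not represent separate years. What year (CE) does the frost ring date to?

Total growth rings = 103 + 221 + 384 = 708.
708 − 255 = 453 growth rings lie beyond the frost ring toward the bark edge.
Removing the 3 false growth rings leaves 453 − 3 = 450 true growth rings beyond the frost ring.
The growth ring at the bark edge is 1977 CE, so the frost ring dates to 1977 − 450 = 1527 CE.

1527 CE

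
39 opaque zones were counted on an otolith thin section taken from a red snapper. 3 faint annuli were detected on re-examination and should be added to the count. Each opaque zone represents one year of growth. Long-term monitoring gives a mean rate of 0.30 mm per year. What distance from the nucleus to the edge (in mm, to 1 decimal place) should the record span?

12.6 mm

True opaque zone count = 39 + 3 = 42.
42 years at 0.30 mm/year gives 0.30 × 42 = 12.6 mm.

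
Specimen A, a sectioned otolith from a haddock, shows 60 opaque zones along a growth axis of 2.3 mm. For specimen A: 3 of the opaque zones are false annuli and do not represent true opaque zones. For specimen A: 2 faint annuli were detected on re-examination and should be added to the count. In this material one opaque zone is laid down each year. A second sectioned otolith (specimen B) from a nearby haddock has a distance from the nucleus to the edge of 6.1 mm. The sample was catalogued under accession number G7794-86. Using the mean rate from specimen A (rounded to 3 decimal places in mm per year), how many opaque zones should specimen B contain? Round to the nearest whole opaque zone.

156 opaque zones

Specimen A: after corrections the count is 60 − 3 + 2 = 59 opaque zones.
A: 2.3 mm over 59 years gives 2.3 / 59 ≈ 0.039 mm/yr.
For B, 6.1 / 0.039 = 156.41 years ≈ 156 opaque zones.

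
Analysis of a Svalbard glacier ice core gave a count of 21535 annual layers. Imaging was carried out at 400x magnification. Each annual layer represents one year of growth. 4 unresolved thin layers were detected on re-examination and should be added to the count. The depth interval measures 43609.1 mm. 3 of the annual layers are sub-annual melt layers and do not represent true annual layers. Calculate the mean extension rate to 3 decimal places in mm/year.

2.025 mm/year

Adjusted count: 21535 − 3 + 4 = 21536 annual layers.
Extension rate ≈ 43609.1 / 21536 = 2.025 mm/year.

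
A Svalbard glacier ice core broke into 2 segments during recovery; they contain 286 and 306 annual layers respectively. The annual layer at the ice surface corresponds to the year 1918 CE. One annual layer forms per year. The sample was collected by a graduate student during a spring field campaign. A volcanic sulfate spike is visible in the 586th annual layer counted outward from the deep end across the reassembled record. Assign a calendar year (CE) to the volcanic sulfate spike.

1912 CE

Total annual layers = 286 + 306 = 592.
Between annual layer 586 and the ice surface there are 592 − 586 = 6 annual layers.
The annual layer at the ice surface is 1918 CE, so the volcanic sulfate spike dates to 1918 − 6 = 1912 CE.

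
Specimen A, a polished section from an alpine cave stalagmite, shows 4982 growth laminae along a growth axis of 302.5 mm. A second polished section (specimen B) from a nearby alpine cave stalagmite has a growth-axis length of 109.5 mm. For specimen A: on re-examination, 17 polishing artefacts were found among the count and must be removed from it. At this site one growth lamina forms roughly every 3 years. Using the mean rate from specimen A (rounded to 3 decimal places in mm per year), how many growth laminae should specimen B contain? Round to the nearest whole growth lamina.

1825 growth laminae

Specimen A: correcting the raw count gives 4982 − 17 = 4965 true growth laminae.
Specimen A: at 3 years per growth lamina, 4965 × 3 = 14895 years.
A: 302.5 mm over 14895 years gives 302.5 / 14895 ≈ 0.020 mm/yr.
For B, 109.5 / 0.020 = 5475.00 years; at 3 years per growth lamina that is 5475.00 / 3 ≈ 1825 growth laminae.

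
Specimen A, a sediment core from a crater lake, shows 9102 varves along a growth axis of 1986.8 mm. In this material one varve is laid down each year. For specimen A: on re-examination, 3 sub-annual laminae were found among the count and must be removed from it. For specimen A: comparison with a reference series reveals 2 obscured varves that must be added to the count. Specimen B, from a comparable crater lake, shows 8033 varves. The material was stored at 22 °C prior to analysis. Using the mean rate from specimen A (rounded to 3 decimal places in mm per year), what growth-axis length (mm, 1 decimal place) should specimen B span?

1751.2 mm

Specimen A: adjusted count: 9102 − 3 + 2 = 9101 varves.
A: 1986.8 mm over 9101 years gives 1986.8 / 9101 ≈ 0.218 mm per year.
For B, 0.218 mm/year × 8033 years = 1751.2 mm.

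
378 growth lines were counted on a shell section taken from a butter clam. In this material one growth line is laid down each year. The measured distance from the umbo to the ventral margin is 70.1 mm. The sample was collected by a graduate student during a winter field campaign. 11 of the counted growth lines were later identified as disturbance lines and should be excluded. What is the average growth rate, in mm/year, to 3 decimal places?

Adjusted count: 378 − 11 = 367 growth lines.
70.1 mm over 367 years gives 70.1 / 367 ≈ 0.191 mm/year.

0.191 mm/year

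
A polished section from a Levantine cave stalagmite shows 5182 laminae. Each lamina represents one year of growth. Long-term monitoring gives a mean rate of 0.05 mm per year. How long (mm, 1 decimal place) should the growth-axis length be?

259.1 mm

5182 years of growth are recorded.
Length ≈ 0.05 × 5182 = 259.1 mm.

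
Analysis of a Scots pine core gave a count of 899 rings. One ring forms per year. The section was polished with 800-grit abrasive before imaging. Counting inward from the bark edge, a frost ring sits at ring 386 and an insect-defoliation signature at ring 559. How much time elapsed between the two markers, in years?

173 years

559 − 386 = 173 rings lie between the two events.
One ring per year makes the interval 173 years.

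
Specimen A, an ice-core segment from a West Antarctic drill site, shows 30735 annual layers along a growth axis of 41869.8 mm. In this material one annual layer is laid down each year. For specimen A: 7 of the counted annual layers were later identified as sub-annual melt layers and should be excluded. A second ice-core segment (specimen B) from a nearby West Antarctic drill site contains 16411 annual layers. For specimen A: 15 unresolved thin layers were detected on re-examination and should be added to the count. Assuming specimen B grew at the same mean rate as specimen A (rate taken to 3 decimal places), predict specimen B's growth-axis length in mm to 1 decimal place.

Specimen A: after corrections the count is 30735 − 7 + 15 = 30743 annual layers.
A: Extension rate ≈ 41869.8 / 30743 = 1.362 mm/year.
Length of B = 1.362 × 16411 = 22351.8 mm.

22351.8 mm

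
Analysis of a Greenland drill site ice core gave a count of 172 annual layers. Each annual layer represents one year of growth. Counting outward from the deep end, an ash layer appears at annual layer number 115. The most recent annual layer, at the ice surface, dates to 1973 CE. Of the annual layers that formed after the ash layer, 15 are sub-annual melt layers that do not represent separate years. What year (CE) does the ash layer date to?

172 − 115 = 57 annual layers lie beyond the ash layer toward the ice surface.
Removing the 15 false annual layers leaves 57 − 15 = 42 true annual layers beyond the ash layer.
1973 − 42 = 1931 CE.

1931 CE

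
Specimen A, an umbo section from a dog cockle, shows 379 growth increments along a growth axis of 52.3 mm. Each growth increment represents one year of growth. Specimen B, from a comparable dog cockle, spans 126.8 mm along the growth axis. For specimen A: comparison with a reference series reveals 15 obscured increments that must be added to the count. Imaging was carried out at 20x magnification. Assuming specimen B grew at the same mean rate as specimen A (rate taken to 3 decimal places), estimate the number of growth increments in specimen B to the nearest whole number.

Specimen A: correcting the raw count gives 379 + 15 = 394 true growth increments.
A: Mean rate = 52.3 mm / 394 years ≈ 0.133 mm per year.
Specimen B: 126.8 mm / 0.133 mm per year = 953.38 years ≈ 953 growth increments.

953 growth increments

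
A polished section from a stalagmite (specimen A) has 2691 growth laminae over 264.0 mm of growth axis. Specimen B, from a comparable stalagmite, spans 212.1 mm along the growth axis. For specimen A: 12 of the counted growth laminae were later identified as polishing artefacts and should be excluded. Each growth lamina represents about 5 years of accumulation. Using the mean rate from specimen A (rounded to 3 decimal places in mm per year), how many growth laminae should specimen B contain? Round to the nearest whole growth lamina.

Specimen A: after corrections the count is 2691 − 12 = 2679 growth laminae.
Specimen A: at 5 years per growth lamina, 2679 × 5 = 13395 years.
A: Extension rate ≈ 264.0 / 13395 = 0.020 mm/year.
Specimen B: 212.1 mm / 0.020 mm per year = 10605.00 years; at 5 years per growth lamina that is 10605.00 / 5 ≈ 2121 growth laminae.

2121 growth laminae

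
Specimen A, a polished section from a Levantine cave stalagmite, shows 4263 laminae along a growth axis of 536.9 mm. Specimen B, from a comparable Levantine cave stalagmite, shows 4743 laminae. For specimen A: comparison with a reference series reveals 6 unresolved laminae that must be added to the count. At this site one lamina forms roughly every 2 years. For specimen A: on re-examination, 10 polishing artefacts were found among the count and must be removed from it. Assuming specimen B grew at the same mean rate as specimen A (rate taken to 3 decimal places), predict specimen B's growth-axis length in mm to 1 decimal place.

597.6 mm

Specimen A: after corrections the count is 4263 − 10 + 6 = 4259 laminae.
Specimen A: 4259 laminae at 2 years each span 4259 × 2 = 8518 years.
A: 536.9 mm over 8518 years gives 536.9 / 8518 ≈ 0.063 mm/yr.
Specimen B: 4743 laminae at 2 years each span 4743 × 2 = 9486 years. For B, 0.063 mm/year × 9486 years = 597.6 mm.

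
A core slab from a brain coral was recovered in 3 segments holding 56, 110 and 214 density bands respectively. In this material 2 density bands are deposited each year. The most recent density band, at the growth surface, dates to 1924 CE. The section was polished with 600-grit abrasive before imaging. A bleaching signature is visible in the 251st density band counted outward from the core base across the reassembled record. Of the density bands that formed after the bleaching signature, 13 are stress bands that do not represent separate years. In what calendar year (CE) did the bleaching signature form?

Total density bands = 56 + 110 + 214 = 380.
Between density band 251 and the growth surface there are 380 − 251 = 129 density bands.
Removing the 13 false density bands leaves 129 − 13 = 116 true density bands beyond the bleaching signature.
116 density bands at 2 per year is 116 / 2 = 58 years.
Counting back 58 years from 1924 CE places the bleaching signature in 1924 − 58 = 1866 CE.

1866 CE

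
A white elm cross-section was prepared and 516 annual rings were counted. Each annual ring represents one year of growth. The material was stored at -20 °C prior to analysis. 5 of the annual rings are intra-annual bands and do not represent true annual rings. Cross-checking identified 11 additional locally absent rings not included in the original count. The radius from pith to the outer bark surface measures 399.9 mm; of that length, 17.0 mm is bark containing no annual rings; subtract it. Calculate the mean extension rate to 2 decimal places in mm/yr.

Correcting the raw count gives 516 − 5 + 11 = 522 true annual rings.
Removing the 17.0 mm offcut leaves 399.9 − 17.0 = 382.9 mm.
Mean rate = 382.9 mm / 522 years ≈ 0.73 mm/yr.

0.73 mm/yr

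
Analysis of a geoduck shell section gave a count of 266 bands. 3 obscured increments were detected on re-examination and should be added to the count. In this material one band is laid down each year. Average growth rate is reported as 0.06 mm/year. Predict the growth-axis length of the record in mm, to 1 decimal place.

16.1 mm

True band count = 266 + 3 = 269.
Predicted length = 0.06 mm/year × 269 years = 16.1 mm.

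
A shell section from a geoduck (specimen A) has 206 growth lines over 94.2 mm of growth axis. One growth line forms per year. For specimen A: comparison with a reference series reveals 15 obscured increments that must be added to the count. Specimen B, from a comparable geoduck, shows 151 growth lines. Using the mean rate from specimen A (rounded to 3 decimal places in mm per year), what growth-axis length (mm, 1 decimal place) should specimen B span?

64.3 mm

Specimen A: adjusted count: 206 + 15 = 221 growth lines.
A: 94.2 mm over 221 years gives 94.2 / 221 ≈ 0.426 mm/yr.
B's length ≈ 0.426 × 151 = 64.3 mm.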